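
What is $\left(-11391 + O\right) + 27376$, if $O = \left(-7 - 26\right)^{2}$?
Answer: $17074$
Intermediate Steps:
$O = 1089$ ($O = \left(-33\right)^{2} = 1089$)
$\left(-11391 + O\right) + 27376 = \left(-11391 + 1089\right) + 27376 = -10302 + 27376 = 17074$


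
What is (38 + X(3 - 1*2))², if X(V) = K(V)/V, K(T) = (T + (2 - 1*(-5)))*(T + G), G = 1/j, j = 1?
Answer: 2916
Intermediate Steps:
G = 1 (G = 1/1 = 1)
K(T) = (1 + T)*(7 + T) (K(T) = (T + (2 - 1*(-5)))*(T + 1) = (T + (2 + 5))*(1 + T) = (T + 7)*(1 + T) = (7 + T)*(1 + T) = (1 + T)*(7 + T))
X(V) = (7 + V² + 8*V)/V
(38 + X(3 - 1*2))² = (38 + (8 + (3 - 1*2) + 7/(3 - 1*2)))² = (38 + (8 + (3 - 2) + 7/(3 - 2)))² = (38 + (8 + 1 + 7/1))² = (38 + (8 + 1 + 7*1))² = (38 + (8 + 1 + 7))² = (38 + 16)² = 54² = 2916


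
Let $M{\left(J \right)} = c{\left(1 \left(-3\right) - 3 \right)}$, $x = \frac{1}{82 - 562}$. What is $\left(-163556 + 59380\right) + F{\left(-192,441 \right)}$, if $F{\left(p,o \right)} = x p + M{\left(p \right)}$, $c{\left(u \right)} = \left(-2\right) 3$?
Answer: $- \frac{520908}{5} \approx -1.0418 \cdot 10^{5}$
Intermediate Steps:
$x = - \frac{1}{480}$ ($x = \frac{1}{-480} = - \frac{1}{480} \approx -0.0020833$)
$c{\left(u \right)} = -6$
$M{\left(J \right)} = -6$
$F{\left(p,o \right)} = -6 - \frac{p}{480}$ ($F{\left(p,o \right)} = - \frac{p}{480} - 6 = -6 - \frac{p}{480}$)
$\left(-163556 + 59380\right) + F{\left(-192,441 \right)} = \left(-163556 + 59380\right) - \frac{28}{5} = -104176 + \left(-6 + \frac{2}{5}\right) = -104176 - \frac{28}{5} = - \frac{520908}{5}$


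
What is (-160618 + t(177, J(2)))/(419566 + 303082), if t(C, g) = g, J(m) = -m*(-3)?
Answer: -40153/180662 ≈ -0.22225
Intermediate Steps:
J(m) = 3*m
(-160618 + t(177, J(2)))/(419566 + 303082) = (-160618 + 3*2)/(419566 + 303082) = (-160618 + 6)/722648 = -160612*1/722648 = -40153/180662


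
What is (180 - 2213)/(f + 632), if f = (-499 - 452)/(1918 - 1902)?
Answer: -32528/9161 ≈ -3.5507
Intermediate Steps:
f = -951/16 ≈ -59.438
(180 - 2213)/(f + 632) = (180 - 2213)/(-951/16 + 632) = -2033/9161/16 = -2033*16/9161 = -32528/9161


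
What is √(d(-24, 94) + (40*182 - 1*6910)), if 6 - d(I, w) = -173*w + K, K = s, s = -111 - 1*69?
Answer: √16818 ≈ 129.68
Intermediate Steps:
s = -180 (s = -111 - 69 = -180)
K = -180
d(I, w) = 186 + 173*w (d(I, w) = 6 - (-173*w - 180) = 6 - (-180 - 173*w) = 6 + (180 + 173*w) = 186 + 173*w)
√(d(-24, 94) + (40*182 - 1*6910)) = √((186 + 173*94) + (40*182 - 1*6910)) = √((186 + 16262) + (7280 - 6910)) = √(16448 + 370) = √16818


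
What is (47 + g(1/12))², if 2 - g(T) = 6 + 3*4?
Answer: 961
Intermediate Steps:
g(T) = -16 (g(T) = 2 - (6 + 3*4) = 2 - (6 + 12) = 2 - 1*18 = 2 - 18 = -16)
(47 + g(1/12))² = (47 - 16)² = 31² = 961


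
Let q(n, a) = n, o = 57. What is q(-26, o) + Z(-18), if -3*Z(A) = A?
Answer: -20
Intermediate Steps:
Z(A) = -A/3
q(-26, o) + Z(-18) = -26 - ⅓*(-18) = -26 + 6 = -20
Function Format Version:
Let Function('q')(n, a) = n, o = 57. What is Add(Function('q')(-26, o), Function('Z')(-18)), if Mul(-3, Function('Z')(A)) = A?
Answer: -20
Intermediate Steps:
Function('Z')(A) = Mul(Rational(-1, 3), A)
Add(Function('q')(-26, o), Function('Z')(-18)) = Add(-26, Mul(Rational(-1, 3), -18)) = Add(-26, 6) = -20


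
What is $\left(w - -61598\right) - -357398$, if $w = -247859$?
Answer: $171137$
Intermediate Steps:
$\left(w - -61598\right) - -357398 = \left(-247859 - -61598\right) - -357398 = \left(-247859 + 61598\right) + 357398 = -186261 + 357398 = 171137$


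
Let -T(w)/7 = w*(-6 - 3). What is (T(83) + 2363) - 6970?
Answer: 622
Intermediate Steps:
T(w) = 63*w (T(w) = -7*w*(-6 - 3) = -7*w*(-9) = -(-63)*w = 63*w)
(T(83) + 2363) - 6970 = (63*83 + 2363) - 6970 = (5229 + 2363) - 6970 = 7592 - 6970 = 622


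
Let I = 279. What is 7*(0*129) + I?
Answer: 279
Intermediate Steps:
7*(0*129) + I = 7*(0*129) + 279 = 7*0 + 279 = 0 + 279 = 279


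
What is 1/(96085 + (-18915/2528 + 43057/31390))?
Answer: 39676960/3812118254723 ≈ 1.0408e-5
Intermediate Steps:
1/(96085 + (-18915/2528 + 43057/31390)) = 1/(96085 - 242446877/39676960) = 1/(3812118254723/39676960) = 39676960/3812118254723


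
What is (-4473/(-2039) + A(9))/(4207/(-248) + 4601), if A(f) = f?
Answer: 1886784/772672933 ≈ 0.0024419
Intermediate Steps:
(-4473/(-2039) + A(9))/(4207/(-248) + 4601) = (-4473/(-2039) + 9)/(4207/(-248) + 4601) = (-4473*(-1/2039) + 9)/(4207*(-1/248) + 4601) = (4473/2039 + 9)/(-4207/248 + 4601) = 22824/(2039*(1136841/248)) = (22824/2039)*(248/1136841) = 1886784/772672933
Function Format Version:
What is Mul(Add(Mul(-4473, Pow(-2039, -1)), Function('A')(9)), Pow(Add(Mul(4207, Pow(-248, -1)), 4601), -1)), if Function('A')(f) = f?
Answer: Rational(1886784, 772672933) ≈ 0.0024419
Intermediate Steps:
Mul(Add(Mul(-4473, Pow(-2039, -1)), Function('A')(9)), Pow(Add(Mul(4207, Pow(-248, -1)), 4601), -1)) = Mul(Add(Mul(-4473, Pow(-2039, -1)), 9), Pow(Add(Mul(4207, Pow(-248, -1)), 4601), -1)) = Mul(Add(Mul(-4473, Rational(-1, 2039)), 9), Pow(Add(Mul(4207, Rational(-1, 248)), 4601), -1)) = Mul(Add(Rational(4473, 2039), 9), Pow(Add(Rational(-4207, 248), 4601), -1)) = Mul(Rational(22824, 2039), Pow(Rational(1136841, 248), -1)) = Mul(Rational(22824, 2039), Rational(248, 1136841)) = Rational(1886784, 772672933)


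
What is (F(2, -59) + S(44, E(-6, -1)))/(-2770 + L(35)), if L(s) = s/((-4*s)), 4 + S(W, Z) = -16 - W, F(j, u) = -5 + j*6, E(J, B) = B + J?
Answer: 228/11081 ≈ 0.020576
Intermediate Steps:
F(j, u) = -5 + 6*j
S(W, Z) = -20 - W (S(W, Z) = -4 + (-16 - W) = -20 - W)
L(s) = -¼ (L(s) = s*(-1/(4*s)) = -¼)
(F(2, -59) + S(44, E(-6, -1)))/(-2770 + L(35)) = ((-5 + 6*2) + (-20 - 1*44))/(-2770 - ¼) = ((-5 + 12) + (-20 - 44))/(-11081/4) = (7 - 64)*(-4/11081) = -57*(-4/11081) = 228/11081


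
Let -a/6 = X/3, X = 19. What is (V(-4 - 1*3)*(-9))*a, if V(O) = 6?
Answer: 2052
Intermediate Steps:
a = -38 (a = -114/3 = -6*19/3 = -38)
(V(-4 - 1*3)*(-9))*a = (6*(-9))*(-38) = -54*(-38) = 2052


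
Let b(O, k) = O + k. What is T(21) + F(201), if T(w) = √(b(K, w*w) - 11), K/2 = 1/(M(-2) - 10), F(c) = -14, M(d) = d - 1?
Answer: -14 + 2*√18161/13 ≈ 6.7327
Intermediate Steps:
M(d) = -1 + d
K = -2/13 (K = 2/((-1 - 2) - 10) = 2/(-3 - 10) = 2/(-13) = 2*(-1/13) = -2/13 ≈ -0.15385)
T(w) = √(-145/13 + w²) (T(w) = √((-2/13 + w*w) - 11) = √((-2/13 + w²) - 11) = √(-145/13 + w²))
T(21) + F(201) = √(-1885 + 169*21²)/13 - 14 = √(-1885 + 169*441)/13 - 14 = √(-1885 + 74529)/13 - 14 = √72644/13 - 14 = (2*√18161)/13 - 14 = 2*√18161/13 - 14 = -14 + 2*√18161/13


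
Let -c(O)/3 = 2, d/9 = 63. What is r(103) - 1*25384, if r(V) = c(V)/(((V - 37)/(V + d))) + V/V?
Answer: -279883/11 ≈ -25444.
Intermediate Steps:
d = 567 (d = 9*63 = 567)
c(O) = -6 (c(O) = -3*2 = -6)
r(V) = 1 - 6*(567 + V)/(-37 + V) (r(V) = -6*(V + 567)/(V - 37) + V/V = -6*(567 + V)/(-37 + V) + 1 = 1 - 6*(567 + V)/(-37 + V))
r(103) - 1*25384 = (-3439 - 5*103)/(-37 + 103) - 1*25384 = (-3439 - 515)/66 - 25384 = (1/66)*(-3954) - 25384 = -659/11 - 25384 = -279883/11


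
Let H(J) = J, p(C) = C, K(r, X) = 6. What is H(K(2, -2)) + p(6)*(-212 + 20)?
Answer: -1146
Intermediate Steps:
H(K(2, -2)) + p(6)*(-212 + 20) = 6 + 6*(-212 + 20) = 6 + 6*(-192) = 6 - 1152 = -1146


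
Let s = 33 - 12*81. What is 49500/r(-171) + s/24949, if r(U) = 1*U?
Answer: -137237341/474031 ≈ -289.51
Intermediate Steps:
s = -939 (s = 33 - 972 = -939)
r(U) = U
49500/r(-171) + s/24949 = 49500/(-171) - 939/24949 = 49500*(-1/171) - 939*1/24949 = -5500/19 - 939/24949 = -137237341/474031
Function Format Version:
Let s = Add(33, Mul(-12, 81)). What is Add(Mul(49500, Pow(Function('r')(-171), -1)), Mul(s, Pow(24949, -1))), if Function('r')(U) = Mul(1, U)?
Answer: Rational(-137237341, 474031) ≈ -289.51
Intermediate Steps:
s = -939 (s = Add(33, -972) = -939)
Function('r')(U) = U
Add(Mul(49500, Pow(Function('r')(-171), -1)), Mul(s, Pow(24949, -1))) = Add(Mul(49500, Pow(-171, -1)), Mul(-939, Pow(24949, -1))) = Add(Mul(49500, Rational(-1, 171)), Mul(-939, Rational(1, 24949))) = Add(Rational(-5500, 19), Rational(-939, 24949)) = Rational(-137237341, 474031)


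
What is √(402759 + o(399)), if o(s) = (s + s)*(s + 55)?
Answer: √765051 ≈ 874.67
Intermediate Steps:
o(s) = 2*s*(55 + s) (o(s) = (2*s)*(55 + s) = 2*s*(55 + s))
√(402759 + o(399)) = √(402759 + 2*399*(55 + 399)) = √(402759 + 2*399*454) = √(402759 + 362292) = √765051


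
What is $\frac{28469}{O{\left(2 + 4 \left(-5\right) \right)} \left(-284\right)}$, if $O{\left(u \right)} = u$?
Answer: $\frac{28469}{5112} \approx 5.5691$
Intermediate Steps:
$\frac{28469}{O{\left(2 + 4 \left(-5\right) \right)} \left(-284\right)} = \frac{28469}{\left(2 + 4 \left(-5\right)\right) \left(-284\right)} = \frac{28469}{\left(2 - 20\right) \left(-284\right)} = \frac{28469}{\left(-18\right) \left(-284\right)} = \frac{28469}{5112}$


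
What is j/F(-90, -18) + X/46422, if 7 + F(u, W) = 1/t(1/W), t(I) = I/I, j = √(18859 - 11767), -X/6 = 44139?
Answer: -14713/2579 - √197 ≈ -19.741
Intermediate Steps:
X = -264834 (X = -6*44139 = -264834)
j = 6*√197 (j = √7092 = 6*√197 ≈ 84.214)
t(I) = 1
F(u, W) = -6 (F(u, W) = -7 + 1/1 = -7 + 1 = -6)
j/F(-90, -18) + X/46422 = (6*√197)/(-6) - 264834/46422 = (6*√197)*(-⅙) - 264834*1/46422 = -√197 - 14713/2579 = -14713/2579 - √197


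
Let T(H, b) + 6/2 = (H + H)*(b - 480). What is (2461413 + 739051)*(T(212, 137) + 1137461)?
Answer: 3174943500064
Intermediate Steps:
T(H, b) = -3 + 2*H*(-480 + b) (T(H, b) = -3 + (H + H)*(b - 480) = -3 + (2*H)*(-480 + b) = -3 + 2*H*(-480 + b))
(2461413 + 739051)*(T(212, 137) + 1137461) = (2461413 + 739051)*((-3 - 960*212 + 2*212*137) + 1137461) = 3200464*((-3 - 203520 + 58088) + 1137461) = 3200464*(-145435 + 1137461) = 3200464*992026 = 3174943500064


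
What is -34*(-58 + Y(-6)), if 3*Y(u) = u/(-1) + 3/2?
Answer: 1887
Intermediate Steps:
Y(u) = ½ - u/3 (Y(u) = (u/(-1) + 3/2)/3 = (u*(-1) + 3*(½))/3 = (-u + 3/2)/3 = (3/2 - u)/3 = ½ - u/3)
-34*(-58 + Y(-6)) = -34*(-58 + (½ - ⅓*(-6))) = -34*(-58 + (½ + 2)) = -34*(-58 + 5/2) = -34*(-111/2) = 1887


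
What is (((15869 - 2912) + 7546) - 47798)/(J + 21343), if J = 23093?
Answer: -27295/44436 ≈ -0.61425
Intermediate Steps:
(((15869 - 2912) + 7546) - 47798)/(J + 21343) = (((15869 - 2912) + 7546) - 47798)/(23093 + 21343) = ((12957 + 7546) - 47798)/44436 = (20503 - 47798)*(1/44436) = -27295*1/44436 = -27295/44436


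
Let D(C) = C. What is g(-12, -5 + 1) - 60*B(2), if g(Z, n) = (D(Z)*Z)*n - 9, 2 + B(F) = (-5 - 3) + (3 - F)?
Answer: -45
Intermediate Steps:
B(F) = -7 - F (B(F) = -2 + ((-5 - 3) + (3 - F)) = -2 + (-8 + (3 - F)) = -2 + (-5 - F) = -7 - F)
g(Z, n) = -9 + n*Z**2 (g(Z, n) = (Z*Z)*n - 9 = Z**2*n - 9 = n*Z**2 - 9 = -9 + n*Z**2)
g(-12, -5 + 1) - 60*B(2) = (-9 + (-5 + 1)*(-12)**2) - 60*(-7 - 1*2) = (-9 - 4*144) - 60*(-7 - 2) = (-9 - 576) - 60*(-9) = -585 + 540 = -45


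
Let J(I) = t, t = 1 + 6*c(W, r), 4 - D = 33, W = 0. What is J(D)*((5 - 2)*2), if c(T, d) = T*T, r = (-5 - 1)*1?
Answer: 6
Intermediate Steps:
r = -6 (r = -6*1 = -6)
c(T, d) = T²
D = -29 (D = 4 - 1*33 = 4 - 33 = -29)
t = 1 (t = 1 + 6*0² = 1 + 6*0 = 1 + 0 = 1)
J(I) = 1
J(D)*((5 - 2)*2) = 1*((5 - 2)*2) = 1*(3*2) = 1*6 = 6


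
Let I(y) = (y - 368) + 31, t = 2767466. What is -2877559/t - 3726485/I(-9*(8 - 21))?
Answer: 1031228747403/60884252 ≈ 16938.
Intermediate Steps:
I(y) = -337 + y (I(y) = (-368 + y) + 31 = -337 + y)
-2877559/t - 3726485/I(-9*(8 - 21)) = -2877559/2767466 - 3726485/(-337 - 9*(8 - 21)) = -2877559*1/2767466 - 3726485/(-337 - 9*(-13)) = -2877559/2767466 - 3726485/(-337 + 117) = -2877559/2767466 - 3726485/(-220) = -2877559/2767466 - 3726485*(-1/220) = -2877559/2767466 + 745297/44 = 1031228747403/60884252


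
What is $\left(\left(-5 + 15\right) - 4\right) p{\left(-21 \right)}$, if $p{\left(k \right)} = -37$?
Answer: $-222$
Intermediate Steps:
$\left(\left(-5 + 15\right) - 4\right) p{\left(-21 \right)} = \left(\left(-5 + 15\right) - 4\right) \left(-37\right) = \left(10 - 4\right) \left(-37\right) = 6 \left(-37\right) = -222$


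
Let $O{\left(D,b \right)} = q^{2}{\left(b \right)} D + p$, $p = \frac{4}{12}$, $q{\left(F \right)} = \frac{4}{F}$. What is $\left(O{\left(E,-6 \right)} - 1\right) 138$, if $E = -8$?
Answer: $- \frac{1748}{3} \approx -582.67$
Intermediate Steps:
$p = \frac{1}{3}$ ($p = 4 \cdot \frac{1}{12} = \frac{1}{3} \approx 0.33333$)
$O{\left(D,b \right)} = \frac{1}{3} + \frac{16 D}{b^{2}}$ ($O{\left(D,b \right)} = \left(\frac{4}{b}\right)^{2} D + \frac{1}{3} = \frac{16}{b^{2}} D + \frac{1}{3} = \frac{16 D}{b^{2}} + \frac{1}{3} = \frac{1}{3} + \frac{16 D}{b^{2}}$)
$\left(O{\left(E,-6 \right)} - 1\right) 138 = \left(\left(\frac{1}{3} + 16 \left(-8\right) \frac{1}{36}\right) - 1\right) 138 = \left(\left(\frac{1}{3} - \frac{32}{9}\right) - 1\right) 138 = \left(- \frac{29}{9} - 1\right) 138 = \left(- \frac{38}{9}\right) 138 = - \frac{1748}{3}$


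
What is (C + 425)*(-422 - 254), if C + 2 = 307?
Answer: -493480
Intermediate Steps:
C = 305 (C = -2 + 307 = 305)
(C + 425)*(-422 - 254) = (305 + 425)*(-422 - 254) = 730*(-676) = -493480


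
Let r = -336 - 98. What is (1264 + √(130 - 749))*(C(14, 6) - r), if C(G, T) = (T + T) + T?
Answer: 571328 + 452*I*√619 ≈ 5.7133e+5 + 11246.0*I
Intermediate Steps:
C(G, T) = 3*T (C(G, T) = 2*T + T = 3*T)
r = -434
(1264 + √(130 - 749))*(C(14, 6) - r) = (1264 + √(130 - 749))*(3*6 - 1*(-434)) = (1264 + √(-619))*(18 + 434) = (1264 + I*√619)*452 = 571328 + 452*I*√619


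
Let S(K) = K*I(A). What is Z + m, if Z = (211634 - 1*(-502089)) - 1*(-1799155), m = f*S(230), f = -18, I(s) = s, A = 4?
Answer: 2496318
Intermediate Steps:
S(K) = 4*K (S(K) = K*4 = 4*K)
m = -16560 (m = -72*230 = -18*920 = -16560)
Z = 2512878 (Z = (211634 + 502089) + 1799155 = 713723 + 1799155 = 2512878)
Z + m = 2512878 - 16560 = 2496318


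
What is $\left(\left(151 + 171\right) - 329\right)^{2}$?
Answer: $49$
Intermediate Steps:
$\left(\left(151 + 171\right) - 329\right)^{2} = \left(322 - 329\right)^{2} = \left(-7\right)^{2} = 49$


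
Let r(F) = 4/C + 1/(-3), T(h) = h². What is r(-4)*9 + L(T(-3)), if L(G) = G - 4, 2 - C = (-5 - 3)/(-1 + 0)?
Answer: -4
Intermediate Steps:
C = -6 (C = 2 - (-5 - 3)/(-1 + 0) = 2 - (-8)/(-1) = 2 - (-8)*(-1) = 2 - 1*8 = 2 - 8 = -6)
L(G) = -4 + G
r(F) = -1 (r(F) = 4/(-6) + 1/(-3) = 4*(-⅙) + 1*(-⅓) = -⅔ - ⅓ = -1)
r(-4)*9 + L(T(-3)) = -1*9 + (-4 + (-3)²) = -9 + (-4 + 9) = -9 + 5 = -4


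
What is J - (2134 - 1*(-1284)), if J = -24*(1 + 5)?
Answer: -3562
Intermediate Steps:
J = -144 (J = -24*6 = -144)
J - (2134 - 1*(-1284)) = -144 - (2134 - 1*(-1284)) = -144 - (2134 + 1284) = -144 - 1*3418 = -144 - 3418 = -3562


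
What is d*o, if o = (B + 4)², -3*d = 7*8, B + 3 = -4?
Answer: -168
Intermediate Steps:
B = -7 (B = -3 - 4 = -7)
d = -56/3 (d = -7*8/3 = -⅓*56 = -56/3 ≈ -18.667)
o = 9 (o = (-7 + 4)² = (-3)² = 9)
d*o = -56/3*9 = -168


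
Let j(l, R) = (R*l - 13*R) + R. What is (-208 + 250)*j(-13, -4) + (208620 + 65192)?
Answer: 278012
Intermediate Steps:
j(l, R) = -12*R + R*l (j(l, R) = (-13*R + R*l) + R = -12*R + R*l)
(-208 + 250)*j(-13, -4) + (208620 + 65192) = (-208 + 250)*(-4*(-12 - 13)) + (208620 + 65192) = 42*(-4*(-25)) + 273812 = 42*100 + 273812 = 4200 + 273812 = 278012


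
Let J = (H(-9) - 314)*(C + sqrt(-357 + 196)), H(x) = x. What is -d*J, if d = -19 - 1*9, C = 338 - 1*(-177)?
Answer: -4657660 - 9044*I*sqrt(161) ≈ -4.6577e+6 - 1.1476e+5*I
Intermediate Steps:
C = 515 (C = 338 + 177 = 515)
d = -28 (d = -19 - 9 = -28)
J = -166345 - 323*I*sqrt(161) (J = (-9 - 314)*(515 + sqrt(-357 + 196)) = -323*(515 + sqrt(-161)) = -323*(515 + I*sqrt(161)) = -166345 - 323*I*sqrt(161) ≈ -1.6635e+5 - 4098.4*I)
-d*J = -(-28)*(-166345 - 323*I*sqrt(161)) = -(4657660 + 9044*I*sqrt(161)) = -4657660 - 9044*I*sqrt(161)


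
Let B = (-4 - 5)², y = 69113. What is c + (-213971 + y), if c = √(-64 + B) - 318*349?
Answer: -255840 + √17 ≈ -2.5584e+5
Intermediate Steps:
B = 81 (B = (-9)² = 81)
c = -110982 + √17 (c = √(-64 + 81) - 318*349 = √17 - 110982 = -110982 + √17 ≈ -1.1098e+5)
c + (-213971 + y) = (-110982 + √17) + (-213971 + 69113) = (-110982 + √17) - 144858 = -255840 + √17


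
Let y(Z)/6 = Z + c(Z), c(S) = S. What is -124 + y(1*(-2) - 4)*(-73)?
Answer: 5132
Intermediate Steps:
y(Z) = 12*Z (y(Z) = 6*(Z + Z) = 6*(2*Z) = 12*Z)
-124 + y(1*(-2) - 4)*(-73) = -124 + (12*(1*(-2) - 4))*(-73) = -124 + (12*(-2 - 4))*(-73) = -124 + (12*(-6))*(-73) = -124 - 72*(-73) = -124 + 5256 = 5132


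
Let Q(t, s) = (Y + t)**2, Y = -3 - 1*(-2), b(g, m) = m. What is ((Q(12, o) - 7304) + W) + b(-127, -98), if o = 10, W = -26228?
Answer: -33509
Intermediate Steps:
Y = -1 (Y = -3 + 2 = -1)
Q(t, s) = (-1 + t)**2
((Q(12, o) - 7304) + W) + b(-127, -98) = (((-1 + 12)**2 - 7304) - 26228) - 98 = ((11**2 - 7304) - 26228) - 98 = ((121 - 7304) - 26228) - 98 = (-7183 - 26228) - 98 = -33411 - 98 = -33509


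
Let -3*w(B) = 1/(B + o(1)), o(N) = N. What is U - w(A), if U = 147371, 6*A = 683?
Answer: 101538621/689 ≈ 1.4737e+5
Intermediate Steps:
A = 683/6 (A = (1/6)*683 = 683/6 ≈ 113.83)
w(B) = -1/(3*(1 + B)) (w(B) = -1/(3*(B + 1)) = -1/(3*(1 + B)))
U - w(A) = 147371 - (-1)/(3 + 3*(683/6)) = 147371 - (-1)/(3 + 683/2) = 147371 - (-1)/689/2 = 147371 - (-1)*2/689 = 147371 - 1*(-2/689) = 147371 + 2/689 = 101538621/689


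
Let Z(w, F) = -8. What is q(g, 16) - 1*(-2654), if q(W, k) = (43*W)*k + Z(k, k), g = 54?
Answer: 39798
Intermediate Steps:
q(W, k) = -8 + 43*W*k (q(W, k) = (43*W)*k - 8 = 43*W*k - 8 = -8 + 43*W*k)
q(g, 16) - 1*(-2654) = (-8 + 43*54*16) - 1*(-2654) = (-8 + 37152) + 2654 = 37144 + 2654 = 39798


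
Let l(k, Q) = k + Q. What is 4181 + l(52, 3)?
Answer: 4236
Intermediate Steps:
l(k, Q) = Q + k
4181 + l(52, 3) = 4181 + (3 + 52) = 4181 + 55 = 4236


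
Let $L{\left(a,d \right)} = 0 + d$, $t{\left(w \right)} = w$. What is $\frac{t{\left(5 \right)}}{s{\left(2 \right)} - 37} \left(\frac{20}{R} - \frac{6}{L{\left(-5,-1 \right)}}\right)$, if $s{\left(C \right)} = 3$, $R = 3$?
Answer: $- \frac{95}{51} \approx -1.8627$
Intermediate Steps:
$L{\left(a,d \right)} = d$
$\frac{t{\left(5 \right)}}{s{\left(2 \right)} - 37} \left(\frac{20}{R} - \frac{6}{L{\left(-5,-1 \right)}}\right) = \frac{1}{3 - 37} \cdot 5 \left(\frac{20}{3} - \frac{6}{-1}\right) = \frac{1}{-34} \cdot 5 \left(20 \cdot \frac{1}{3} - -6\right) = \left(- \frac{1}{34}\right) 5 \left(\frac{20}{3} + 6\right) = \left(- \frac{5}{34}\right) \frac{38}{3} = - \frac{95}{51}$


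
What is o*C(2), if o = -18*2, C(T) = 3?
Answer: -108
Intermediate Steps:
o = -36
o*C(2) = -36*3 = -108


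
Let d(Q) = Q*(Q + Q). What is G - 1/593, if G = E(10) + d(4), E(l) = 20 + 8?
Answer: 35579/593 ≈ 59.998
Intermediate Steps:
E(l) = 28
d(Q) = 2*Q² (d(Q) = Q*(2*Q) = 2*Q²)
G = 60 (G = 28 + 2*4² = 28 + 2*16 = 28 + 32 = 60)
G - 1/593 = 60 - 1/593 = 35579/593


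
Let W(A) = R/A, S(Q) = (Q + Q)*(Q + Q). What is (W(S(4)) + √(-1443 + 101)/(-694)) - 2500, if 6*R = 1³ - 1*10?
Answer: -320003/128 - I*√1342/694 ≈ -2500.0 - 0.052786*I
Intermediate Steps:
R = -3/2 (R = (1³ - 1*10)/6 = (1 - 10)/6 = (⅙)*(-9) = -3/2 ≈ -1.5000)
S(Q) = 4*Q² (S(Q) = (2*Q)*(2*Q) = 4*Q²)
W(A) = -3/(2*A)
(W(S(4)) + √(-1443 + 101)/(-694)) - 2500 = (-3/(2*(4*4²)) + √(-1443 + 101)/(-694)) - 2500 = (-3/(2*(4*16)) + √(-1342)*(-1/694)) - 2500 = (-3/2/64 + (I*√1342)*(-1/694)) - 2500 = (-3/2*1/64 - I*√1342/694) - 2500 = (-3/128 - I*√1342/694) - 2500 = -320003/128 - I*√1342/694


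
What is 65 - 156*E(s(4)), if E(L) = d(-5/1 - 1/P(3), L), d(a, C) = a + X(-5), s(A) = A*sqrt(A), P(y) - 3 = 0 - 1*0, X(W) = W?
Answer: 1677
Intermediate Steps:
P(y) = 3 (P(y) = 3 + (0 - 1*0) = 3 + (0 + 0) = 3 + 0 = 3)
s(A) = A**(3/2)
d(a, C) = -5 + a (d(a, C) = a - 5 = -5 + a)
E(L) = -31/3 (E(L) = -5 + (-5/1 - 1/3) = -5 + (-5*1 - 1*1/3) = -5 + (-5 - 1/3) = -5 - 16/3 = -31/3)
65 - 156*E(s(4)) = 65 - 156*(-31/3) = 65 + 1612 = 1677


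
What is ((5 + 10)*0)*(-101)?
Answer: 0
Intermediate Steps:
((5 + 10)*0)*(-101) = (15*0)*(-101) = 0*(-101) = 0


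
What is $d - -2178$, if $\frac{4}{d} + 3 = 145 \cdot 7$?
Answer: $\frac{551035}{253} \approx 2178.0$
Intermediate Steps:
$d = \frac{1}{253}$ ($d = \frac{4}{-3 + 145 \cdot 7} = \frac{4}{-3 + 1015} = \frac{4}{1012} = 4 \cdot \frac{1}{1012} = \frac{1}{253} \approx 0.0039526$)
$d - -2178 = \frac{1}{253} - -2178 = \frac{1}{253} + 2178 = \frac{551035}{253}$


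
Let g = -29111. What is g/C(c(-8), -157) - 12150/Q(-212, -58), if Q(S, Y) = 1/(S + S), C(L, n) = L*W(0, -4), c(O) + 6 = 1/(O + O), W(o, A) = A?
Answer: 499588756/97 ≈ 5.1504e+6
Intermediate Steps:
c(O) = -6 + 1/(2*O) (c(O) = -6 + 1/(O + O) = -6 + 1/(2*O))
C(L, n) = -4*L (C(L, n) = L*(-4) = -4*L)
Q(S, Y) = 1/(2*S)
g/C(c(-8), -157) - 12150/Q(-212, -58) = -29111*(-1/(4*(-6 + (½)/(-8)))) - 12150/((½)/(-212)) = -29111*(-1/(4*(-6 + (½)*(-⅛)))) - 12150/((½)*(-1/212)) = -29111*(-1/(4*(-6 - 1/16))) - 12150/(-1/424) = -29111/((-4*(-97/16))) - 12150*(-424) = -29111/97/4 + 5151600 = -29111*4/97 + 5151600 = -116444/97 + 5151600 = 499588756/97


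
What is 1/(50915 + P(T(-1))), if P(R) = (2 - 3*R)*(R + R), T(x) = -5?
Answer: 1/50745 ≈ 1.9706e-5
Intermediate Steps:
P(R) = 2*R*(2 - 3*R) (P(R) = (2 - 3*R)*(2*R) = 2*R*(2 - 3*R))
1/(50915 + P(T(-1))) = 1/(50915 + 2*(-5)*(2 - 3*(-5))) = 1/(50915 + 2*(-5)*(2 + 15)) = 1/(50915 + 2*(-5)*17) = 1/(50915 - 170) = 1/50745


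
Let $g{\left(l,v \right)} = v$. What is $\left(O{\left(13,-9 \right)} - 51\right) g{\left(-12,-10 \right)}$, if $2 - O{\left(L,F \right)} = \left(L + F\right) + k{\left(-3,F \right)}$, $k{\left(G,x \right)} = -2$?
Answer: $510$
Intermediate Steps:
$O{\left(L,F \right)} = 4 - F - L$ ($O{\left(L,F \right)} = 2 - \left(\left(L + F\right) - 2\right) = 2 - \left(\left(F + L\right) - 2\right) = 2 - \left(-2 + F + L\right) = 4 - F - L$)
$\left(O{\left(13,-9 \right)} - 51\right) g{\left(-12,-10 \right)} = \left(\left(4 - -9 - 13\right) - 51\right) \left(-10\right) = \left(\left(4 + 9 - 13\right) - 51\right) \left(-10\right) = \left(0 - 51\right) \left(-10\right) = \left(-51\right) \left(-10\right) = 510$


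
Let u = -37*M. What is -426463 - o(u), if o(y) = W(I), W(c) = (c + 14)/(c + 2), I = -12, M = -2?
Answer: -2132314/5 ≈ -4.2646e+5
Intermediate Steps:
u = 74 (u = -37*(-2) = 74)
W(c) = (14 + c)/(2 + c)
o(y) = -⅕ (o(y) = (14 - 12)/(2 - 12) = 2/(-10) = -⅒*2 = -⅕)
-426463 - o(u) = -426463 - 1*(-⅕) = -426463 + ⅕ = -2132314/5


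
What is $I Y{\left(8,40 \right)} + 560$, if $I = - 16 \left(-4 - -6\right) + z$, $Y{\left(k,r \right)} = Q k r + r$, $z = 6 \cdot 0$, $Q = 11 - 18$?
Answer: $70960$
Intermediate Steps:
$Q = -7$ ($Q = 11 - 18 = -7$)
$z = 0$
$Y{\left(k,r \right)} = r - 7 k r$ ($Y{\left(k,r \right)} = - 7 k r + r = r - 7 k r$)
$I = -32$ ($I = - 16 \left(-4 - -6\right) + 0 = - 16 \left(-4 + 6\right) + 0 = \left(-16\right) 2 + 0 = -32 + 0 = -32$)
$I Y{\left(8,40 \right)} + 560 = - 32 \cdot 40 \left(1 - 56\right) + 560 = - 32 \cdot 40 \left(-55\right) + 560 = \left(-32\right) \left(-2200\right) + 560 = 70400 + 560 = 70960$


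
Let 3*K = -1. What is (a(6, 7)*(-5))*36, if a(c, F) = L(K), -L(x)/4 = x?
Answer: -240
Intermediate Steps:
K = -⅓ (K = (⅓)*(-1) = -⅓ ≈ -0.33333)
L(x) = -4*x
a(c, F) = 4/3 (a(c, F) = -4*(-⅓) = 4/3)
(a(6, 7)*(-5))*36 = ((4/3)*(-5))*36 = -20/3*36 = -240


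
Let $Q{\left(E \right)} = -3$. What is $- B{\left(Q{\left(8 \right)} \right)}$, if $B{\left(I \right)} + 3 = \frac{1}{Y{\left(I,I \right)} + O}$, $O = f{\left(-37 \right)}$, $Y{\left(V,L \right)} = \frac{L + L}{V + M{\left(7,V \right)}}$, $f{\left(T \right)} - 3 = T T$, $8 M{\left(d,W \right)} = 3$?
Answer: $\frac{28853}{9620} \approx 2.9993$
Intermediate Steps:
$M{\left(d,W \right)} = \frac{3}{8}$ ($M{\left(d,W \right)} = \frac{1}{8} \cdot 3 = \frac{3}{8}$)
$f{\left(T \right)} = 3 + T^{2}$ ($f{\left(T \right)} = 3 + T T = 3 + T^{2}$)
$Y{\left(V,L \right)} = \frac{2 L}{\frac{3}{8} + V}$ ($Y{\left(V,L \right)} = \frac{L + L}{V + \frac{3}{8}} = \frac{2 L}{\frac{3}{8} + V}$)
$O = 1372$ ($O = 3 + \left(-37\right)^{2} = 3 + 1369 = 1372$)
$B{\left(I \right)} = -3 + \frac{1}{1372 + \frac{16 I}{3 + 8 I}}$ ($B{\left(I \right)} = -3 + \frac{1}{\frac{16 I}{3 + 8 I} + 1372} = -3 + \frac{1}{1372 + \frac{16 I}{3 + 8 I}}$)
$- B{\left(Q{\left(8 \right)} \right)} = - \frac{-12345 - -98904}{12 \left(343 + 916 \left(-3\right)\right)} = - \frac{-12345 + 98904}{12 \left(343 - 2748\right)} = - \frac{86559}{12 \left(-2405\right)} = - \frac{\left(-1\right) 86559}{12 \cdot 2405} = \left(-1\right) \left(- \frac{28853}{9620}\right) = \frac{28853}{9620}$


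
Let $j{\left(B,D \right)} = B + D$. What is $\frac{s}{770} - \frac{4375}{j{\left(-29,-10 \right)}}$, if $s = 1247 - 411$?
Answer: $\frac{154607}{1365} \approx 113.27$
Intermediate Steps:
$s = 836$
$\frac{s}{770} - \frac{4375}{j{\left(-29,-10 \right)}} = \frac{836}{770} - \frac{4375}{-29 - 10} = 836 \cdot \frac{1}{770} - \frac{4375}{-39} = \frac{38}{35} - - \frac{4375}{39} = \frac{38}{35} + \frac{4375}{39} = \frac{154607}{1365}$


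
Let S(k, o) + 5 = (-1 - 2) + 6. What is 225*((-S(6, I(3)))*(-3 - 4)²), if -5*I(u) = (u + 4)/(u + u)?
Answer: 22050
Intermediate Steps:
I(u) = -(4 + u)/(10*u) (I(u) = -(u + 4)/(5*(u + u)) = -(4 + u)/(5*(2*u)) = -(4 + u)*1/(2*u)/5 = -(4 + u)/(10*u))
S(k, o) = -2 (S(k, o) = -5 + ((-1 - 2) + 6) = -5 + (-3 + 6) = -5 + 3 = -2)
225*((-S(6, I(3)))*(-3 - 4)²) = 225*((-1*(-2))*(-3 - 4)²) = 225*(2*(-7)²) = 225*(2*49) = 225*98 = 22050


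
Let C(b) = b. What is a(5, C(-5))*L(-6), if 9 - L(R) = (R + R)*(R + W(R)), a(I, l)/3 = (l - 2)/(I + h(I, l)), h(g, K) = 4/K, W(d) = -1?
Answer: 375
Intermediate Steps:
a(I, l) = 3*(-2 + l)/(I + 4/l) (a(I, l) = 3*((l - 2)/(I + 4/l)) = 3*((-2 + l)/(I + 4/l)) = 3*(-2 + l)/(I + 4/l))
L(R) = 9 - 2*R*(-1 + R) (L(R) = 9 - (R + R)*(R - 1) = 9 - 2*R*(-1 + R))
a(5, C(-5))*L(-6) = (3*(-5)*(-2 - 5)/(4 + 5*(-5)))*(9 - 2*(-6)² + 2*(-6)) = (3*(-5)*(-7)/(4 - 25))*(9 - 2*36 - 12) = (3*(-5)*(-7)/(-21))*(9 - 72 - 12) = (3*(-5)*(-1/21)*(-7))*(-75) = -5*(-75) = 375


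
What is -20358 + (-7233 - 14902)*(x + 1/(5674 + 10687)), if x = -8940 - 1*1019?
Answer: 3606326070492/16361 ≈ 2.2042e+8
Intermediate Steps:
x = -9959 (x = -8940 - 1019 = -9959)
-20358 + (-7233 - 14902)*(x + 1/(5674 + 10687)) = -20358 + (-7233 - 14902)*(-9959 + 1/(5674 + 10687)) = -20358 - 22135*(-9959 + 1/16361) = -20358 - 22135*(-162939198/16361) = -20358 + 3606659147730/16361 = 3606326070492/16361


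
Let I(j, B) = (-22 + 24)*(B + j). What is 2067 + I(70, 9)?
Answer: 2225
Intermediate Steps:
I(j, B) = 2*B + 2*j (I(j, B) = 2*(B + j) = 2*B + 2*j)
2067 + I(70, 9) = 2067 + (2*9 + 2*70) = 2067 + (18 + 140) = 2067 + 158 = 2225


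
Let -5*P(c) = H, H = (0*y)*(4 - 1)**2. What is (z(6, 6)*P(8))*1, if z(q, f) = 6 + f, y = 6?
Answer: 0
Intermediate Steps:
H = 0 (H = (0*6)*(4 - 1)**2 = 0*3**2 = 0*9 = 0)
P(c) = 0 (P(c) = -1/5*0 = 0)
(z(6, 6)*P(8))*1 = ((6 + 6)*0)*1 = (12*0)*1 = 0*1 = 0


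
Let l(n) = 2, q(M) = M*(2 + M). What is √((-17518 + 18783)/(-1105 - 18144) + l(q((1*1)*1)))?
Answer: 3*√79633113/19249 ≈ 1.3908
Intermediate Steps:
√((-17518 + 18783)/(-1105 - 18144) + l(q((1*1)*1))) = √((-17518 + 18783)/(-1105 - 18144) + 2) = √(1265/(-19249) + 2) = √(1265*(-1/19249) + 2) = √(-1265/19249 + 2) = √(37233/19249) = 3*√79633113/19249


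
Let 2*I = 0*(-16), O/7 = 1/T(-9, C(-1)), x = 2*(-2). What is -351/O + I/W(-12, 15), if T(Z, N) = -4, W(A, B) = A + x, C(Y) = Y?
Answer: 1404/7 ≈ 200.57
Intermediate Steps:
x = -4
W(A, B) = -4 + A (W(A, B) = A - 4 = -4 + A)
O = -7/4 (O = 7/(-4) = 7*(-¼) = -7/4 ≈ -1.7500)
I = 0 (I = (0*(-16))/2 = (½)*0 = 0)
-351/O + I/W(-12, 15) = -351/(-7/4) + 0/(-4 - 12) = -351*(-4/7) + 0/(-16) = 1404/7 + 0*(-1/16) = 1404/7 + 0 = 1404/7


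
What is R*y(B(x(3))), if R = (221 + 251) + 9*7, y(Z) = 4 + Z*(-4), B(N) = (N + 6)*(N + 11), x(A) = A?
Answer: -267500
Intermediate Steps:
B(N) = (6 + N)*(11 + N)
y(Z) = 4 - 4*Z
R = 535 (R = 472 + 63 = 535)
R*y(B(x(3))) = 535*(4 - 4*(66 + 3**2 + 17*3)) = 535*(4 - 4*(66 + 9 + 51)) = 535*(4 - 4*126) = 535*(4 - 504) = 535*(-500) = -267500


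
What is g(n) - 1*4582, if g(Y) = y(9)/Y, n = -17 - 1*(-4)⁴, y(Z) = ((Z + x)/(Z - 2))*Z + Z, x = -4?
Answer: -2918770/637 ≈ -4582.1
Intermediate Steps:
y(Z) = Z + Z*(-4 + Z)/(-2 + Z) (y(Z) = ((Z - 4)/(Z - 2))*Z + Z = ((-4 + Z)/(-2 + Z))*Z + Z = Z*(-4 + Z)/(-2 + Z) + Z = Z + Z*(-4 + Z)/(-2 + Z))
n = -273 (n = -17 - 1*256 = -17 - 256 = -273)
g(Y) = 108/(7*Y) (g(Y) = (2*9*(-3 + 9)/(-2 + 9))/Y = (2*9*6/7)/Y = (2*9*(⅐)*6)/Y = 108/(7*Y))
g(n) - 1*4582 = (108/7)/(-273) - 1*4582 = (108/7)*(-1/273) - 4582 = -36/637 - 4582 = -2918770/637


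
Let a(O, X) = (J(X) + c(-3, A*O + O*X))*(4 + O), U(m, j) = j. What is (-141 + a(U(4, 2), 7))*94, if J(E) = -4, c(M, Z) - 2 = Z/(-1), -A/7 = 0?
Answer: -22278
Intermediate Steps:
A = 0 (A = -7*0 = 0)
c(M, Z) = 2 - Z (c(M, Z) = 2 + Z/(-1) = 2 + Z*(-1) = 2 - Z)
a(O, X) = (-2 - O*X)*(4 + O) (a(O, X) = (-4 + (2 - (0*O + O*X)))*(4 + O) = (-4 + (2 - (0 + O*X)))*(4 + O) = (-4 + (2 - O*X))*(4 + O) = (-2 - O*X)*(4 + O))
(-141 + a(U(4, 2), 7))*94 = (-141 + (-8 - 2*2 - 1*7*2² - 4*2*7))*94 = (-141 + (-8 - 4 - 1*7*4 - 56))*94 = (-141 + (-8 - 4 - 28 - 56))*94 = (-141 - 96)*94 = -237*94 = -22278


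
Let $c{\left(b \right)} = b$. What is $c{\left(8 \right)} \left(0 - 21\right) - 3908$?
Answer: $-4076$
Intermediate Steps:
$c{\left(8 \right)} \left(0 - 21\right) - 3908 = 8 \left(0 - 21\right) - 3908 = 8 \left(-21\right) - 3908 = -168 - 3908 = -4076$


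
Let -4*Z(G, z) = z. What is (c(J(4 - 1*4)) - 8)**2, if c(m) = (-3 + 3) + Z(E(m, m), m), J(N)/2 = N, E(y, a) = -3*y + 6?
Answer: 64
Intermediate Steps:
E(y, a) = 6 - 3*y
Z(G, z) = -z/4
J(N) = 2*N
c(m) = -m/4 (c(m) = (-3 + 3) - m/4 = 0 - m/4 = -m/4)
(c(J(4 - 1*4)) - 8)**2 = (-(4 - 1*4)/2 - 8)**2 = (-(4 - 4)/2 - 8)**2 = (-0/2 - 8)**2 = (-1/4*0 - 8)**2 = (0 - 8)**2 = (-8)**2 = 64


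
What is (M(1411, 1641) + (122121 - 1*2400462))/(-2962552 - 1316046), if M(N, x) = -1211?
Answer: 1139776/2139299 ≈ 0.53278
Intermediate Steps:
(M(1411, 1641) + (122121 - 1*2400462))/(-2962552 - 1316046) = (-1211 + (122121 - 1*2400462))/(-2962552 - 1316046) = (-1211 + (122121 - 2400462))/(-4278598) = (-1211 - 2278341)*(-1/4278598) = -2279552*(-1/4278598) = 1139776/2139299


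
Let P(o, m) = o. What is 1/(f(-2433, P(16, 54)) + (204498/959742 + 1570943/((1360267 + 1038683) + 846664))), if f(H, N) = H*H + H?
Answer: 8240613946/48760179937364427 ≈ 1.6900e-7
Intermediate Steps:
f(H, N) = H + H² (f(H, N) = H² + H = H + H²)
1/(f(-2433, P(16, 54)) + (204498/959742 + 1570943/((1360267 + 1038683) + 846664))) = 1/(-2433*(1 - 2433) + (204498/959742 + 1570943/((1360267 + 1038683) + 846664))) = 1/(-2433*(-2432) + (204498*(1/959742) + 1570943/(2398950 + 846664))) = 1/(5917056 + (541/2539 + 1570943/3245614)) = 1/(5917056 + 5744501451/8240613946) = 1/(48760179937364427/8240613946) = 8240613946/48760179937364427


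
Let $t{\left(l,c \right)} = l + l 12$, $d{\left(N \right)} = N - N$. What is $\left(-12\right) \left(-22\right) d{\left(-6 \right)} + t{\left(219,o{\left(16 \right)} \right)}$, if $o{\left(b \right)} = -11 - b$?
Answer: $2847$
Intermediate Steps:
$d{\left(N \right)} = 0$
$t{\left(l,c \right)} = 13 l$ ($t{\left(l,c \right)} = l + 12 l = 13 l$)
$\left(-12\right) \left(-22\right) d{\left(-6 \right)} + t{\left(219,o{\left(16 \right)} \right)} = \left(-12\right) \left(-22\right) 0 + 13 \cdot 219 = 264 \cdot 0 + 2847 = 0 + 2847 = 2847$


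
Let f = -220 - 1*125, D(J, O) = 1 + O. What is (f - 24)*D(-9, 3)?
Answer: -1476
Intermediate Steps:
f = -345 (f = -220 - 125 = -345)
(f - 24)*D(-9, 3) = (-345 - 24)*(1 + 3) = -369*4 = -1476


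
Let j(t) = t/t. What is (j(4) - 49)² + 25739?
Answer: 28043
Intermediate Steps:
j(t) = 1
(j(4) - 49)² + 25739 = (1 - 49)² + 25739 = (-48)² + 25739 = 2304 + 25739 = 28043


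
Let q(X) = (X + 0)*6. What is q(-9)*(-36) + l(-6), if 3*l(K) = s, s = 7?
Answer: 5839/3 ≈ 1946.3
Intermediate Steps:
l(K) = 7/3 (l(K) = (⅓)*7 = 7/3)
q(X) = 6*X (q(X) = X*6 = 6*X)
q(-9)*(-36) + l(-6) = (6*(-9))*(-36) + 7/3 = -54*(-36) + 7/3 = 1944 + 7/3 = 5839/3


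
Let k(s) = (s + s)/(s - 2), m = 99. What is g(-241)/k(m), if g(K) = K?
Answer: -23377/198 ≈ -118.07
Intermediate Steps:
k(s) = 2*s/(-2 + s) (k(s) = (2*s)/(-2 + s) = 2*s/(-2 + s))
g(-241)/k(m) = -241/(2*99/(-2 + 99)) = -241/(2*99/97) = -241/(2*99*(1/97)) = -241/198/97 = -241*97/198 = -23377/198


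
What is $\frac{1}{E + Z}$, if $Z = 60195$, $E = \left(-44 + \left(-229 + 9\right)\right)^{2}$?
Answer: $\frac{1}{129891} \approx 7.6988 \cdot 10^{-6}$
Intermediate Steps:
$E = 69696$ ($E = \left(-44 - 220\right)^{2} = \left(-264\right)^{2} = 69696$)
$\frac{1}{E + Z} = \frac{1}{69696 + 60195} = \frac{1}{129891}$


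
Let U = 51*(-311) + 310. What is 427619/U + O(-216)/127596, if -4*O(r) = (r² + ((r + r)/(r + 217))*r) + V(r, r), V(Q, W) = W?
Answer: -9184299127/330707566 ≈ -27.772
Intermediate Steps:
U = -15551 (U = -15861 + 310 = -15551)
O(r) = -r/4 - r²/4 - r²/(2*(217 + r)) (O(r) = -((r² + ((r + r)/(r + 217))*r) + r)/4 = -((r² + ((2*r)/(217 + r))*r) + r)/4 = -((r² + (2*r/(217 + r))*r) + r)/4 = -((r² + 2*r²/(217 + r)) + r)/4 = -(r + r² + 2*r²/(217 + r))/4 = -r/4 - r²/4 - r²/(2*(217 + r)))
427619/U + O(-216)/127596 = 427619/(-15551) + ((¼)*(-216)*(-217 - 1*(-216)² - 220*(-216))/(217 - 216))/127596 = 427619*(-1/15551) + ((¼)*(-216)*(-217 - 1*46656 + 47520)/1)*(1/127596) = -427619/15551 + ((¼)*(-216)*1*(-217 - 46656 + 47520))*(1/127596) = -427619/15551 + ((¼)*(-216)*1*647)*(1/127596) = -427619/15551 - 34938*1/127596 = -427619/15551 - 5823/21266 = -9184299127/330707566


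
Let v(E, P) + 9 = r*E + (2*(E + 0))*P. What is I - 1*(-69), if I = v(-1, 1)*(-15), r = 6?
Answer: 324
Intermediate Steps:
v(E, P) = -9 + 6*E + 2*E*P (v(E, P) = -9 + (6*E + (2*(E + 0))*P) = -9 + (6*E + (2*E)*P) = -9 + (6*E + 2*E*P) = -9 + 6*E + 2*E*P)
I = 255 (I = (-9 + 6*(-1) + 2*(-1)*1)*(-15) = (-9 - 6 - 2)*(-15) = -17*(-15) = 255)
I - 1*(-69) = 255 - 1*(-69) = 255 + 69 = 324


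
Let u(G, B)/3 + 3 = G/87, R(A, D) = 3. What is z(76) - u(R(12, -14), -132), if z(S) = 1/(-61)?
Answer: 15709/1769 ≈ 8.8802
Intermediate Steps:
z(S) = -1/61
u(G, B) = -9 + G/29 (u(G, B) = -9 + 3*(G/87) = -9 + G/29)
z(76) - u(R(12, -14), -132) = -1/61 - (-9 + (1/29)*3) = -1/61 - (-9 + 3/29) = -1/61 - 1*(-258/29) = -1/61 + 258/29 = 15709/1769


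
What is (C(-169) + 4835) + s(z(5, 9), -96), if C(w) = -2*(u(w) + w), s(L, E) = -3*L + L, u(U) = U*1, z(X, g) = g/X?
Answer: 27537/5 ≈ 5507.4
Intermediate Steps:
u(U) = U
s(L, E) = -2*L
C(w) = -4*w (C(w) = -2*(w + w) = -4*w)
(C(-169) + 4835) + s(z(5, 9), -96) = (-4*(-169) + 4835) - 18/5 = (676 + 4835) - 18/5 = 5511 - 2*9/5 = 5511 - 18/5 = 27537/5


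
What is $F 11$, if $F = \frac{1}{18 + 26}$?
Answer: $\frac{1}{4} \approx 0.25$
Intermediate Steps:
$F = \frac{1}{44} \approx 0.022727$
$F 11 = \frac{1}{44} \cdot 11 = \frac{1}{4}$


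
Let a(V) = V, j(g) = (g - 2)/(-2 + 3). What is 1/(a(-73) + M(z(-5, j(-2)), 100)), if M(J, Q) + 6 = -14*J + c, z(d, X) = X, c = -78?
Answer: -1/101 ≈ -0.0099010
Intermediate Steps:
j(g) = -2 + g (j(g) = (-2 + g)/1 = (-2 + g)*1 = -2 + g)
M(J, Q) = -84 - 14*J (M(J, Q) = -6 + (-14*J - 78) = -6 + (-78 - 14*J) = -84 - 14*J)
1/(a(-73) + M(z(-5, j(-2)), 100)) = 1/(-73 + (-84 - 14*(-2 - 2))) = 1/(-73 + (-84 - 14*(-4))) = 1/(-73 + (-84 + 56)) = 1/(-73 - 28) = 1/(-101) = -1/101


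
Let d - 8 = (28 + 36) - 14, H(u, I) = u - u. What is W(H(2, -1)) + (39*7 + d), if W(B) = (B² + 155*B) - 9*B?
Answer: 331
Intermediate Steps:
H(u, I) = 0
d = 58 (d = 8 + ((28 + 36) - 14) = 8 + (64 - 14) = 8 + 50 = 58)
W(B) = B² + 146*B
W(H(2, -1)) + (39*7 + d) = 0*(146 + 0) + (39*7 + 58) = 0*146 + (273 + 58) = 0 + 331 = 331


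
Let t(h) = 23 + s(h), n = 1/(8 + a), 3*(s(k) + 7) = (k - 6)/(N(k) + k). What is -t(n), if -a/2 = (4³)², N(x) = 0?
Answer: -49153/3 ≈ -16384.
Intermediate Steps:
s(k) = -7 + (-6 + k)/(3*k) (s(k) = -7 + ((k - 6)/(0 + k))/3 = -7 + ((-6 + k)/k)/3 = -7 + (-6 + k)/(3*k))
a = -8192 (a = -2*(4³)² = -2*64² = -2*4096 = -8192)
n = -1/8184 (n = 1/(8 - 8192) = 1/(-8184) = -1/8184 ≈ -0.00012219)
t(h) = 49/3 - 2/h (t(h) = 23 + (-20/3 - 2/h) = 49/3 - 2/h)
-t(n) = -(49/3 - 2/(-1/8184)) = -(49/3 - 2*(-8184)) = -(49/3 + 16368) = -1*49153/3 = -49153/3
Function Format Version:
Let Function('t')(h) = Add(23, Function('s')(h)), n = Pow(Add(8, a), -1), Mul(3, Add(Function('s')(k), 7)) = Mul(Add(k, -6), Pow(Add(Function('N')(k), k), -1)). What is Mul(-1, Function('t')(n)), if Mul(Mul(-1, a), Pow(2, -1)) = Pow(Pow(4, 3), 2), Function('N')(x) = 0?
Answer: Rational(-49153, 3) ≈ -16384.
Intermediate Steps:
Function('s')(k) = Add(-7, Mul(Rational(1, 3), Pow(k, -1), Add(-6, k))) (Function('s')(k) = Add(-7, Mul(Rational(1, 3), Mul(Add(k, -6), Pow(Add(0, k), -1)))) = Add(-7, Mul(Rational(1, 3), Mul(Add(-6, k), Pow(k, -1)))) = Add(-7, Mul(Rational(1, 3), Mul(Pow(k, -1), Add(-6, k)))) = Add(-7, Mul(Rational(1, 3), Pow(k, -1), Add(-6, k))))
a = -8192 (a = Mul(-2, Pow(Pow(4, 3), 2)) = Mul(-2, Pow(64, 2)) = Mul(-2, 4096) = -8192)
n = Rational(-1, 8184) (n = Pow(Add(8, -8192), -1) = Pow(-8184, -1) = Rational(-1, 8184) ≈ -0.00012219)
Function('t')(h) = Add(Rational(49, 3), Mul(-2, Pow(h, -1))) (Function('t')(h) = Add(23, Add(Rational(-20, 3), Mul(-2, Pow(h, -1)))) = Add(Rational(49, 3), Mul(-2, Pow(h, -1))))
Mul(-1, Function('t')(n)) = Mul(-1, Add(Rational(49, 3), Mul(-2, Pow(Rational(-1, 8184), -1)))) = Mul(-1, Add(Rational(49, 3), Mul(-2, -8184))) = Mul(-1, Add(Rational(49, 3), 16368)) = Mul(-1, Rational(49153, 3)) = Rational(-49153, 3)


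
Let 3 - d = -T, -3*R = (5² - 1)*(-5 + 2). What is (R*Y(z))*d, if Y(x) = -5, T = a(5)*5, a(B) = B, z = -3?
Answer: -3360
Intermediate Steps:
T = 25 (T = 5*5 = 25)
R = 24 (R = -(5² - 1)*(-5 + 2)/3 = -(25 - 1)*(-3)/3 = -8*(-3) = -⅓*(-72) = 24)
d = 28 (d = 3 - (-1)*25 = 3 - 1*(-25) = 3 + 25 = 28)
(R*Y(z))*d = (24*(-5))*28 = -120*28 = -3360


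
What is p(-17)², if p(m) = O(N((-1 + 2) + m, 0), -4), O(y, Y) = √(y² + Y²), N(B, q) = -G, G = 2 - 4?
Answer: 20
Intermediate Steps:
G = -2
N(B, q) = 2 (N(B, q) = -1*(-2) = 2)
O(y, Y) = √(Y² + y²)
p(m) = 2*√5 (p(m) = √((-4)² + 2²) = √(16 + 4) = √20 = 2*√5)
p(-17)² = (2*√5)² = 20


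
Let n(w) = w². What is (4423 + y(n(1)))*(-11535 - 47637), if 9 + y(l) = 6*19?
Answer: -267930816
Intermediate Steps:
y(l) = 105 (y(l) = -9 + 6*19 = -9 + 114 = 105)
(4423 + y(n(1)))*(-11535 - 47637) = (4423 + 105)*(-11535 - 47637) = 4528*(-59172) = -267930816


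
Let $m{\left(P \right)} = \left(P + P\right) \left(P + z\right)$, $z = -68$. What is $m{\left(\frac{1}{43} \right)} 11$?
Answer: $- \frac{64306}{1849} \approx -34.779$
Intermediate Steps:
$m{\left(P \right)} = 2 P \left(-68 + P\right)$ ($m{\left(P \right)} = \left(P + P\right) \left(P - 68\right) = 2 P \left(-68 + P\right)$)
$m{\left(\frac{1}{43} \right)} 11 = \frac{2 \left(-68 + \frac{1}{43}\right)}{43} \cdot 11 = 2 \cdot \frac{1}{43} \left(-68 + \frac{1}{43}\right) 11 = 2 \cdot \frac{1}{43} \left(- \frac{2923}{43}\right) 11 = \left(- \frac{5846}{1849}\right) 11 = - \frac{64306}{1849}$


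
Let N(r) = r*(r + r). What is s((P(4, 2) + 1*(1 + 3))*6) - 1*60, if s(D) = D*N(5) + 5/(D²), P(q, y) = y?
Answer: 2255045/1296 ≈ 1740.0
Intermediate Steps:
N(r) = 2*r² (N(r) = r*(2*r) = 2*r²)
s(D) = 5/D² + 50*D (s(D) = D*(2*5²) + 5/(D²) = D*(2*25) + 5/D² = D*50 + 5/D² = 50*D + 5/D² = 5/D² + 50*D)
s((P(4, 2) + 1*(1 + 3))*6) - 1*60 = (5/((2 + 1*(1 + 3))*6)² + 50*((2 + 1*(1 + 3))*6)) - 1*60 = (5/((2 + 1*4)*6)² + 50*((2 + 1*4)*6)) - 60 = (5/((2 + 4)*6)² + 50*((2 + 4)*6)) - 60 = (5/(6*6)² + 50*(6*6)) - 60 = (5/36² + 50*36) - 60 = (5*(1/1296) + 1800) - 60 = (5/1296 + 1800) - 60 = 2332805/1296 - 60 = 2255045/1296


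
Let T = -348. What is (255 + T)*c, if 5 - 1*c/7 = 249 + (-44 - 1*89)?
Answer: 72261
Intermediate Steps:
c = -777 (c = 35 - 7*(249 + (-44 - 1*89)) = 35 - 7*(249 + (-44 - 89)) = 35 - 7*(249 - 133) = 35 - 7*116 = 35 - 812 = -777)
(255 + T)*c = (255 - 348)*(-777) = -93*(-777) = 72261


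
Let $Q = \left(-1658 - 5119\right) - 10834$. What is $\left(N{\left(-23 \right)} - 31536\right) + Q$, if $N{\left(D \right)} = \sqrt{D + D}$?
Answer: $-49147 + i \sqrt{46} \approx -49147.0 + 6.7823 i$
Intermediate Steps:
$N{\left(D \right)} = \sqrt{2} \sqrt{D}$ ($N{\left(D \right)} = \sqrt{2 D} = \sqrt{2} \sqrt{D}$)
$Q = -17611$ ($Q = -6777 - 10834 = -17611$)
$\left(N{\left(-23 \right)} - 31536\right) + Q = \left(\sqrt{2} \sqrt{-23} - 31536\right) - 17611 = \left(\sqrt{2} i \sqrt{23} - 31536\right) - 17611 = \left(i \sqrt{46} - 31536\right) - 17611 = \left(-31536 + i \sqrt{46}\right) - 17611 = -49147 + i \sqrt{46}$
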